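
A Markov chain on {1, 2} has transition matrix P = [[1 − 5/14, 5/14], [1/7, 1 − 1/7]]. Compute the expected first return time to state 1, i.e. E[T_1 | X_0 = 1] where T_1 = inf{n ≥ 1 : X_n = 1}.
E[T_1 | X_0 = 1] = 1/π_1 = 7/2

For an irreducible recurrent Markov chain with stationary distribution π, E[T_i | X_0 = i] = 1/π_i (Kac's formula). Here π_1 = (1/7)/(5/14 + 1/7) = (1/7)/(1/2) = 2/7, so E[T_1 | X_0 = 1] = 1/π_1 = (5/14 + 1/7)/(1/7) = (1/2)/(1/7) = 7/2.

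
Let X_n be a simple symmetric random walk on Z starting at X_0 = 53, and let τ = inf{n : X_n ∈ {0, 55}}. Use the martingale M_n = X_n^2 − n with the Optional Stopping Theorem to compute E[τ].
E[τ] = 106

M_n = X_n^2 − n is a martingale (since E[X_{n+1}^2 | F_n] = X_n^2 + 1). By OST (τ has finite mean in a bounded region), E[M_τ] = E[M_0] = X_0^2 − 0 = 53^2 = 2809. Also E[M_τ] = E[X_τ^2] − E[τ]. The walk exits at 0 or 55, with P(hit 55 first) = 53/55, so E[X_τ^2] = 55^2 · 53/55 + 0 = 2915. Thus E[τ] = E[X_τ^2] − E[M_τ] = 2915 − 2809 = 106 = 53(55 − 53) = 106.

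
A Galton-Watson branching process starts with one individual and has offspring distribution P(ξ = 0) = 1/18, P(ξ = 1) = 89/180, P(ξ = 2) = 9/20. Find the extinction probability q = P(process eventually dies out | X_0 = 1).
q = 10/81

The pgf is f(s) = 1/18 + 89/180·s + 9/20·s². The extinction probability q is the smallest fixed point of f in [0, 1]. Setting s = f(s):
  9/20·s² + (89/180 − 1)·s + 1/18 = 0
  9/20·s² − (1/18 + 9/20)·s + 1/18 = 0
which factors as (s − 1)·(9/20·s − 1/18) = 0, giving roots s = 1 and s = (1/18)/(9/20) = 10/81.
Mean offspring μ = 89/180 + 2·9/20 = 251/180 > 1 (supercritical), so q < 1. The extinction probability is the smaller root: q = (1/18)/(9/20) = 10/81.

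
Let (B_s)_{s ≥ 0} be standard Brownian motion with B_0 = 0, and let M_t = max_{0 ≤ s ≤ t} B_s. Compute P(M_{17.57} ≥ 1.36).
P(M_{17.57} ≥ 1.36) = 2·P(B_{17.57} ≥ 1.36) = 2(1 − Φ(1.36/√17.57)) ≈ 0.7456

By the reflection principle for Brownian motion, P(M_t ≥ a) = 2 · P(B_t ≥ a) for a ≥ 0. Since B_t ~ N(0, t), P(B_t ≥ 1.36) = 1 − Φ(1.36/√t) = 1 − Φ(1.36/√17.57) = 1 − Φ(0.3245). So
  P(M_{17.57} ≥ 1.36) = 2(1 − Φ(0.3245)) ≈ 0.7456.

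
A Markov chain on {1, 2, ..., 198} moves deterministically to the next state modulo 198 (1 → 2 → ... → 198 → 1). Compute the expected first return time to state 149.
E[T_149 | X_0 = 149] = 198

The chain cycles deterministically, so starting at state 149 it returns in exactly 198 steps. Equivalently, the stationary distribution is uniform π_j = 1/198 for every state j, so by Kac's formula E[T_149] = 1/π_149 = 198.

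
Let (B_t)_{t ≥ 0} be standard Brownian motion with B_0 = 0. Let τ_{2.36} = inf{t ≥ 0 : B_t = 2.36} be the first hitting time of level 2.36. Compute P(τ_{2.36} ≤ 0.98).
P(τ_{2.36} ≤ 0.98) = 2(1 − Φ(2.36/√0.98)) = 2(1 − Φ(2.3840)) ≈ 0.0171

By the reflection principle for standard BM, P(τ_b ≤ t) = 2 · P(B_t ≥ b). Since B_t ~ N(0, t), P(B_t ≥ 2.36) = 1 − Φ(2.36/√t) = 1 − Φ(2.36/√0.98) = 1 − Φ(2.3840) ≈ 0.00856. Doubling: P(τ_{2.36} ≤ 0.98) ≈ 2 · 0.00856 = 0.01712 ≈ 0.0171.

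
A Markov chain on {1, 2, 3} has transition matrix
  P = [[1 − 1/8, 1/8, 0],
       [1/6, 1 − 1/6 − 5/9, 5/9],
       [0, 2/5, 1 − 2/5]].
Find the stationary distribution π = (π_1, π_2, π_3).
π = (24/67, 18/67, 25/67)

This is a birth-death chain on three states, which satisfies detailed balance: π_1 · P_{12} = π_2 · P_{21} and π_2 · P_{23} = π_3 · P_{32}.
From π_1 · 1/8 = π_2 · 1/6: π_2/π_1 = (1/8)/(1/6) = 3/4.
From π_2 · 5/9 = π_3 · 2/5: π_3/π_2 = (5/9)/(2/5) = 25/18.
Take π_1 proportional to 1; then unnormalized π = (1, 3/4, 25/24). Normalize by dividing by the sum 67/24:
  π = (24/67, 18/67, 25/67).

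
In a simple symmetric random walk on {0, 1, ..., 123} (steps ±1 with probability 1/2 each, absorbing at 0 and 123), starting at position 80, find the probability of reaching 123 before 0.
P(hit 123 before 0) = 80/123

Let u_k = P(hit 123 before 0 | start at k). Then u_0 = 0, u_123 = 1, and u_k = u_{k-1}/2 + u_{k+1}/2 for 1 ≤ k ≤ 122. This harmonic recurrence is solved by u_k = k/123, giving u_80 = 80/123.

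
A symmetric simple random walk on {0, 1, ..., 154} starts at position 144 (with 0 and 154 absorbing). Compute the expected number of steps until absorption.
E[τ | X_0 = 144] = 1440

Let v_k = E[τ | X_0 = k]. Boundary: v_0 = v_154 = 0. Recurrence: v_k = 1 + (v_{k-1} + v_{k+1})/2 for 1 ≤ k ≤ 153. The particular solution to v_k − (v_{k-1} + v_{k+1})/2 = 1 is v_k = −k^2. Adding homogeneous solution A + B k and matching boundaries gives v_k = k (154 − k). Substituting k = 144: v_144 = 144 · 10 = 1440.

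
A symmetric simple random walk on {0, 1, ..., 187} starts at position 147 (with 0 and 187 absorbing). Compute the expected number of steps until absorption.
E[τ | X_0 = 147] = 5880

Let v_k = E[τ | X_0 = k]. Boundary: v_0 = v_187 = 0. Recurrence: v_k = 1 + (v_{k-1} + v_{k+1})/2 for 1 ≤ k ≤ 186. The particular solution to v_k − (v_{k-1} + v_{k+1})/2 = 1 is v_k = −k^2. Adding homogeneous solution A + B k and matching boundaries gives v_k = k (187 − k). Substituting k = 147: v_147 = 147 · 40 = 5880.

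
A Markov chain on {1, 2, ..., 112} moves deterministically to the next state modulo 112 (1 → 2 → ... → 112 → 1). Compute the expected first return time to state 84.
E[T_84 | X_0 = 84] = 112

The chain cycles deterministically, so starting at state 84 it returns in exactly 112 steps. Equivalently, the stationary distribution is uniform π_j = 1/112 for every state j, so by Kac's formula E[T_84] = 1/π_84 = 112.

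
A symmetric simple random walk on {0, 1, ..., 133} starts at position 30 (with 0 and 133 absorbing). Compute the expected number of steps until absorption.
E[τ | X_0 = 30] = 3090

Let v_k = E[τ | X_0 = k]. Boundary: v_0 = v_133 = 0. Recurrence: v_k = 1 + (v_{k-1} + v_{k+1})/2 for 1 ≤ k ≤ 132. The particular solution to v_k − (v_{k-1} + v_{k+1})/2 = 1 is v_k = −k^2. Adding homogeneous solution A + B k and matching boundaries gives v_k = k (133 − k). Substituting k = 30: v_30 = 30 · 103 = 3090.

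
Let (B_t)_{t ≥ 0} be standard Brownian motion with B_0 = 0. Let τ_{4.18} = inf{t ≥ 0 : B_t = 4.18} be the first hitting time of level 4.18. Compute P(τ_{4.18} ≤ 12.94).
P(τ_{4.18} ≤ 12.94) = 2(1 − Φ(4.18/√12.94)) = 2(1 − Φ(1.1620)) ≈ 0.2452

By the reflection principle for standard BM, P(τ_b ≤ t) = 2 · P(B_t ≥ b). Since B_t ~ N(0, t), P(B_t ≥ 4.18) = 1 − Φ(4.18/√t) = 1 − Φ(4.18/√12.94) = 1 − Φ(1.1620) ≈ 0.12262. Doubling: P(τ_{4.18} ≤ 12.94) ≈ 2 · 0.12262 = 0.24524 ≈ 0.2452.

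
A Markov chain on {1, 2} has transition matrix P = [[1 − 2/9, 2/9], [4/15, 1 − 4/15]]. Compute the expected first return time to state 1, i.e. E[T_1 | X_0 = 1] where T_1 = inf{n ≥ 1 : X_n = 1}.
E[T_1 | X_0 = 1] = 1/π_1 = 11/6

For an irreducible recurrent Markov chain with stationary distribution π, E[T_i | X_0 = i] = 1/π_i (Kac's formula). Here π_1 = (4/15)/(2/9 + 4/15) = (4/15)/(22/45) = 6/11, so E[T_1 | X_0 = 1] = 1/π_1 = (2/9 + 4/15)/(4/15) = (22/45)/(4/15) = 11/6.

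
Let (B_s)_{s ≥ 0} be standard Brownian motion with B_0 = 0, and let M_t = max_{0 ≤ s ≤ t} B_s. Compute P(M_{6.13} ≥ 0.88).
P(M_{6.13} ≥ 0.88) = 2·P(B_{6.13} ≥ 0.88) = 2(1 − Φ(0.88/√6.13)) ≈ 0.7223

By the reflection principle for Brownian motion, P(M_t ≥ a) = 2 · P(B_t ≥ a) for a ≥ 0. Since B_t ~ N(0, t), P(B_t ≥ 0.88) = 1 − Φ(0.88/√t) = 1 − Φ(0.88/√6.13) = 1 − Φ(0.3554). So
  P(M_{6.13} ≥ 0.88) = 2(1 − Φ(0.3554)) ≈ 0.7223.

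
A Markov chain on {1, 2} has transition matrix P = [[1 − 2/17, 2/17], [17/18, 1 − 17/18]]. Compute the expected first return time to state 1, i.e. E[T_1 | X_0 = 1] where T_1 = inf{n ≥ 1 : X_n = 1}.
E[T_1 | X_0 = 1] = 1/π_1 = 325/289

For an irreducible recurrent Markov chain with stationary distribution π, E[T_i | X_0 = i] = 1/π_i (Kac's formula). Here π_1 = (17/18)/(2/17 + 17/18) = (17/18)/(325/306) = 289/325, so E[T_1 | X_0 = 1] = 1/π_1 = (2/17 + 17/18)/(17/18) = (325/306)/(17/18) = 325/289.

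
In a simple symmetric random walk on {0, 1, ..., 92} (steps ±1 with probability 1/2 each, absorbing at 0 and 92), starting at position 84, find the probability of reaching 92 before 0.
P(hit 92 before 0) = 84/92 = 21/23

Let u_k = P(hit 92 before 0 | start at k). Then u_0 = 0, u_92 = 1, and u_k = u_{k-1}/2 + u_{k+1}/2 for 1 ≤ k ≤ 91. This harmonic recurrence is solved by u_k = k/92, giving u_84 = 84/92 = 21/23.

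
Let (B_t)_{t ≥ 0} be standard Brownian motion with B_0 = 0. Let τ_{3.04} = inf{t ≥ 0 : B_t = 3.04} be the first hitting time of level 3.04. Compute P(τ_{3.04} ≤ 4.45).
P(τ_{3.04} ≤ 4.45) = 2(1 − Φ(3.04/√4.45)) = 2(1 − Φ(1.4411)) ≈ 0.1496

By the reflection principle for standard BM, P(τ_b ≤ t) = 2 · P(B_t ≥ b). Since B_t ~ N(0, t), P(B_t ≥ 3.04) = 1 − Φ(3.04/√t) = 1 − Φ(3.04/√4.45) = 1 − Φ(1.4411) ≈ 0.07478. Doubling: P(τ_{3.04} ≤ 4.45) ≈ 2 · 0.07478 = 0.14956 ≈ 0.1496.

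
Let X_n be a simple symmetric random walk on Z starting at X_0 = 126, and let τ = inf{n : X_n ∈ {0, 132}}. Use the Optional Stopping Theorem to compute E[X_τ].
E[X_τ] = 126

X_n is a martingale and τ is a bounded-mean stopping time (indeed τ is finite a.s. with bounded expectation since the walk is in a bounded region). By the OST, E[X_τ] = E[X_0] = 126. Equivalently: E[X_τ] = 132 · P(hit 132 first) + 0 · P(hit 0 first) = 132 · (126/132) = 126.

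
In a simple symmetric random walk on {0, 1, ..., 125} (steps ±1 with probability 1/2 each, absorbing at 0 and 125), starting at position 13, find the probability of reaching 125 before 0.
P(hit 125 before 0) = 13/125

Let u_k = P(hit 125 before 0 | start at k). Then u_0 = 0, u_125 = 1, and u_k = u_{k-1}/2 + u_{k+1}/2 for 1 ≤ k ≤ 124. This harmonic recurrence is solved by u_k = k/125, giving u_13 = 13/125.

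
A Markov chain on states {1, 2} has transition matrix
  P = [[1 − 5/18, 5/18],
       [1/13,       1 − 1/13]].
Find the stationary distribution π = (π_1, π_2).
π_1 = 18/83, π_2 = 65/83

Solve πP = π with π_1 + π_2 = 1. From πP = π: π_1 · (1 − 5/18) + π_2 · 1/13 = π_1 ⇒ π_2 · 1/13 = π_1 · 5/18 ⇒ π_2/π_1 = (5/18)/(1/13) = 65/18. Together with π_1 + π_2 = 1:
  π_1 = (1/13)/(5/18 + 1/13) = (1/13)/(83/234) = 18/83,
  π_2 = (5/18)/(5/18 + 1/13) = (5/18)/(83/234) = 65/83.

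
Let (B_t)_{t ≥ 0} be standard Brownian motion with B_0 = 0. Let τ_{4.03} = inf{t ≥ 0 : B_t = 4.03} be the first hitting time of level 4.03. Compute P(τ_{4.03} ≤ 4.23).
P(τ_{4.03} ≤ 4.23) = 2(1 − Φ(4.03/√4.23)) = 2(1 − Φ(1.9595)) ≈ 0.0501

By the reflection principle for standard BM, P(τ_b ≤ t) = 2 · P(B_t ≥ b). Since B_t ~ N(0, t), P(B_t ≥ 4.03) = 1 − Φ(4.03/√t) = 1 − Φ(4.03/√4.23) = 1 − Φ(1.9595) ≈ 0.02503. Doubling: P(τ_{4.03} ≤ 4.23) ≈ 2 · 0.02503 = 0.05006 ≈ 0.0501.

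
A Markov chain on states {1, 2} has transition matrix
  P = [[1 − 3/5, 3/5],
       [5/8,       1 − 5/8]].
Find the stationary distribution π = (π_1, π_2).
π_1 = 25/49, π_2 = 24/49

Solve πP = π with π_1 + π_2 = 1. From πP = π: π_1 · (1 − 3/5) + π_2 · 5/8 = π_1 ⇒ π_2 · 5/8 = π_1 · 3/5 ⇒ π_2/π_1 = (3/5)/(5/8) = 24/25. Together with π_1 + π_2 = 1:
  π_1 = (5/8)/(3/5 + 5/8) = (5/8)/(49/40) = 25/49,
  π_2 = (3/5)/(3/5 + 5/8) = (3/5)/(49/40) = 24/49.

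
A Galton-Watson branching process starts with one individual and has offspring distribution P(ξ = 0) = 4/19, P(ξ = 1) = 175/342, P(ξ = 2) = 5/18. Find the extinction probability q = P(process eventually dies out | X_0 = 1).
q = 72/95

The pgf is f(s) = 4/19 + 175/342·s + 5/18·s². The extinction probability q is the smallest fixed point of f in [0, 1]. Setting s = f(s):
  5/18·s² + (175/342 − 1)·s + 4/19 = 0
  5/18·s² − (4/19 + 5/18)·s + 4/19 = 0
which factors as (s − 1)·(5/18·s − 4/19) = 0, giving roots s = 1 and s = (4/19)/(5/18) = 72/95.
Mean offspring μ = 175/342 + 2·5/18 = 365/342 > 1 (supercritical), so q < 1. The extinction probability is the smaller root: q = (4/19)/(5/18) = 72/95.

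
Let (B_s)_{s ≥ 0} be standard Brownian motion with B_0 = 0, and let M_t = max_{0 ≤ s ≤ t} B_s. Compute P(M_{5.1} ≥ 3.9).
P(M_{5.1} ≥ 3.9) = 2·P(B_{5.1} ≥ 3.9) = 2(1 − Φ(3.9/√5.1)) ≈ 0.0842

By the reflection principle for Brownian motion, P(M_t ≥ a) = 2 · P(B_t ≥ a) for a ≥ 0. Since B_t ~ N(0, t), P(B_t ≥ 3.9) = 1 − Φ(3.9/√t) = 1 − Φ(3.9/√5.1) = 1 − Φ(1.7269). So
  P(M_{5.1} ≥ 3.9) = 2(1 − Φ(1.7269)) ≈ 0.0842.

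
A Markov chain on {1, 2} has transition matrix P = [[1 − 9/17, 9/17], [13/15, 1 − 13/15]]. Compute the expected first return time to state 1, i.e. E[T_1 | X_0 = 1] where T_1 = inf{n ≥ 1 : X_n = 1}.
E[T_1 | X_0 = 1] = 1/π_1 = 356/221

For an irreducible recurrent Markov chain with stationary distribution π, E[T_i | X_0 = i] = 1/π_i (Kac's formula). Here π_1 = (13/15)/(9/17 + 13/15) = (13/15)/(356/255) = 221/356, so E[T_1 | X_0 = 1] = 1/π_1 = (9/17 + 13/15)/(13/15) = (356/255)/(13/15) = 356/221.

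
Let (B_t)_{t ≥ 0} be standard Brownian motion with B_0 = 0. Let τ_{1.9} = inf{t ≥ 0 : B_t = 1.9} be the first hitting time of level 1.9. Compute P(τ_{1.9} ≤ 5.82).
P(τ_{1.9} ≤ 5.82) = 2(1 − Φ(1.9/√5.82)) = 2(1 − Φ(0.7876)) ≈ 0.4309

By the reflection principle for standard BM, P(τ_b ≤ t) = 2 · P(B_t ≥ b). Since B_t ~ N(0, t), P(B_t ≥ 1.9) = 1 − Φ(1.9/√t) = 1 − Φ(1.9/√5.82) = 1 − Φ(0.7876) ≈ 0.21547. Doubling: P(τ_{1.9} ≤ 5.82) ≈ 2 · 0.21547 = 0.43094 ≈ 0.4309.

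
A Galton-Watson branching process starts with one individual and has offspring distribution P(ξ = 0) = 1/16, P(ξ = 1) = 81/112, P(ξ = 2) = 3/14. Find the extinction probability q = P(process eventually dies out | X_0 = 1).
q = 7/24

The pgf is f(s) = 1/16 + 81/112·s + 3/14·s². The extinction probability q is the smallest fixed point of f in [0, 1]. Setting s = f(s):
  3/14·s² + (81/112 − 1)·s + 1/16 = 0
  3/14·s² − (1/16 + 3/14)·s + 1/16 = 0
which factors as (s − 1)·(3/14·s − 1/16) = 0, giving roots s = 1 and s = (1/16)/(3/14) = 7/24.
Mean offspring μ = 81/112 + 2·3/14 = 129/112 > 1 (supercritical), so q < 1. The extinction probability is the smaller root: q = (1/16)/(3/14) = 7/24.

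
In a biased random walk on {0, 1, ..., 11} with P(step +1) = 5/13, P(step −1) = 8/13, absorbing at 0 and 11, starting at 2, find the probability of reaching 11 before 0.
P(hit 11 before 0) = (1 − (8/5)^2) / (1 − (8/5)^11) = 25390625/2847035489

Let u_k denote P(reach 11 before 0 | start at k). Boundary: u_0 = 0, u_11 = 1. Recurrence: u_k = 5/13·u_{k+1} + 8/13·u_{k-1} for 1 ≤ k ≤ 10. Try u_k = A + B·r^k with r = q/p = (8/13)/(5/13) = 8/5. Substitution satisfies the recurrence; boundary conditions give:
  u_k = (1 − r^k) / (1 − r^N) = (1 − (8/5)^2) / (1 − (8/5)^11) = 25390625/2847035489.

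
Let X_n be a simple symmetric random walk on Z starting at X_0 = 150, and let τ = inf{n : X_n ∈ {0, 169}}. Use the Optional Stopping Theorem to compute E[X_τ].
E[X_τ] = 150

X_n is a martingale and τ is a bounded-mean stopping time (indeed τ is finite a.s. with bounded expectation since the walk is in a bounded region). By the OST, E[X_τ] = E[X_0] = 150. Equivalently: E[X_τ] = 169 · P(hit 169 first) + 0 · P(hit 0 first) = 169 · (150/169) = 150.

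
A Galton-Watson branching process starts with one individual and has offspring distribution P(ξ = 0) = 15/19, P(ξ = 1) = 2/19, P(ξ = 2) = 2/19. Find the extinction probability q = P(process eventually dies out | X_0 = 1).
q = 1

Mean offspring μ = 0·15/19 + 1·2/19 + 2·2/19 = 6/19 ≤ 1. For μ ≤ 1 with offspring not concentrated at 1, the Galton-Watson process goes extinct almost surely, so q = 1.
(Algebraic check: The pgf is f(s) = 15/19 + 2/19·s + 2/19·s². The extinction probability q is the smallest fixed point of f in [0, 1]. Setting s = f(s):
  2/19·s² + (2/19 − 1)·s + 15/19 = 0
  2/19·s² − (15/19 + 2/19)·s + 15/19 = 0
which factors as (s − 1)·(2/19·s − 15/19) = 0, giving roots s = 1 and s = (15/19)/(2/19) = 15/2. Since 15/2 ≥ 1, the smallest root in [0, 1] is s = 1.)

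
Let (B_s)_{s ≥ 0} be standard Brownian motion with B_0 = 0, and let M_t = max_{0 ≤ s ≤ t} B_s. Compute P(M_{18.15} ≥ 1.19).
P(M_{18.15} ≥ 1.19) = 2·P(B_{18.15} ≥ 1.19) = 2(1 − Φ(1.19/√18.15)) ≈ 0.7800

By the reflection principle for Brownian motion, P(M_t ≥ a) = 2 · P(B_t ≥ a) for a ≥ 0. Since B_t ~ N(0, t), P(B_t ≥ 1.19) = 1 − Φ(1.19/√t) = 1 − Φ(1.19/√18.15) = 1 − Φ(0.2793). So
  P(M_{18.15} ≥ 1.19) = 2(1 − Φ(0.2793)) ≈ 0.7800.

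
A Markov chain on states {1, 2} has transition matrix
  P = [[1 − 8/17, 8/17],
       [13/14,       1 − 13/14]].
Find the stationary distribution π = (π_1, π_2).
π_1 = 221/333, π_2 = 112/333

Solve πP = π with π_1 + π_2 = 1. From πP = π: π_1 · (1 − 8/17) + π_2 · 13/14 = π_1 ⇒ π_2 · 13/14 = π_1 · 8/17 ⇒ π_2/π_1 = (8/17)/(13/14) = 112/221. Together with π_1 + π_2 = 1:
  π_1 = (13/14)/(8/17 + 13/14) = (13/14)/(333/238) = 221/333,
  π_2 = (8/17)/(8/17 + 13/14) = (8/17)/(333/238) = 112/333.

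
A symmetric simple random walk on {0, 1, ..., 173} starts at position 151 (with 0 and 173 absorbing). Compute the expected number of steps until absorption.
E[τ | X_0 = 151] = 3322

Let v_k = E[τ | X_0 = k]. Boundary: v_0 = v_173 = 0. Recurrence: v_k = 1 + (v_{k-1} + v_{k+1})/2 for 1 ≤ k ≤ 172. The particular solution to v_k − (v_{k-1} + v_{k+1})/2 = 1 is v_k = −k^2. Adding homogeneous solution A + B k and matching boundaries gives v_k = k (173 − k). Substituting k = 151: v_151 = 151 · 22 = 3322.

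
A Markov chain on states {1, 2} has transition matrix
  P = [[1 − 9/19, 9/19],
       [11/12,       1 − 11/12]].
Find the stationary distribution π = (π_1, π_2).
π_1 = 209/317, π_2 = 108/317

Solve πP = π with π_1 + π_2 = 1. From πP = π: π_1 · (1 − 9/19) + π_2 · 11/12 = π_1 ⇒ π_2 · 11/12 = π_1 · 9/19 ⇒ π_2/π_1 = (9/19)/(11/12) = 108/209. Together with π_1 + π_2 = 1:
  π_1 = (11/12)/(9/19 + 11/12) = (11/12)/(317/228) = 209/317,
  π_2 = (9/19)/(9/19 + 11/12) = (9/19)/(317/228) = 108/317.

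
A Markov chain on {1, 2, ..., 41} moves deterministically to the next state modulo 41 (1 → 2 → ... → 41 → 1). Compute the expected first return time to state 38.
E[T_38 | X_0 = 38] = 41

The chain cycles deterministically, so starting at state 38 it returns in exactly 41 steps. Equivalently, the stationary distribution is uniform π_j = 1/41 for every state j, so by Kac's formula E[T_38] = 1/π_38 = 41.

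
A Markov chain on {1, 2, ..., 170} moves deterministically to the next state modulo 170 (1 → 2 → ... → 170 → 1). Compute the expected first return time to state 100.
E[T_100 | X_0 = 100] = 170

The chain cycles deterministically, so starting at state 100 it returns in exactly 170 steps. Equivalently, the stationary distribution is uniform π_j = 1/170 for every state j, so by Kac's formula E[T_100] = 1/π_100 = 170.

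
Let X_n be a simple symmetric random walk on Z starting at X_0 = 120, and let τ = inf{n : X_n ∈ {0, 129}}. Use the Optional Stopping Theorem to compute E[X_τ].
E[X_τ] = 120

X_n is a martingale and τ is a bounded-mean stopping time (indeed τ is finite a.s. with bounded expectation since the walk is in a bounded region). By the OST, E[X_τ] = E[X_0] = 120. Equivalently: E[X_τ] = 129 · P(hit 129 first) + 0 · P(hit 0 first) = 129 · (120/129) = 120.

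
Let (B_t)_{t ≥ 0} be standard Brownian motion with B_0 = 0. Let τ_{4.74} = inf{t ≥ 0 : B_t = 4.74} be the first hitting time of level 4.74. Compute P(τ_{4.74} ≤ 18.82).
P(τ_{4.74} ≤ 18.82) = 2(1 − Φ(4.74/√18.82)) = 2(1 − Φ(1.0926)) ≈ 0.2746

By the reflection principle for standard BM, P(τ_b ≤ t) = 2 · P(B_t ≥ b). Since B_t ~ N(0, t), P(B_t ≥ 4.74) = 1 − Φ(4.74/√t) = 1 − Φ(4.74/√18.82) = 1 − Φ(1.0926) ≈ 0.13728. Doubling: P(τ_{4.74} ≤ 18.82) ≈ 2 · 0.13728 = 0.27456 ≈ 0.2746.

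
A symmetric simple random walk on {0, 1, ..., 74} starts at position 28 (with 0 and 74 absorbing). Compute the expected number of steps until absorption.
E[τ | X_0 = 28] = 1288

Let v_k = E[τ | X_0 = k]. Boundary: v_0 = v_74 = 0. Recurrence: v_k = 1 + (v_{k-1} + v_{k+1})/2 for 1 ≤ k ≤ 73. The particular solution to v_k − (v_{k-1} + v_{k+1})/2 = 1 is v_k = −k^2. Adding homogeneous solution A + B k and matching boundaries gives v_k = k (74 − k). Substituting k = 28: v_28 = 28 · 46 = 1288.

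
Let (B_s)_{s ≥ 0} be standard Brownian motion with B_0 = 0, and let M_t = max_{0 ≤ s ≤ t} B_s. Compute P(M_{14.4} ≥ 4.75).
P(M_{14.4} ≥ 4.75) = 2·P(B_{14.4} ≥ 4.75) = 2(1 − Φ(4.75/√14.4)) ≈ 0.2107

By the reflection principle for Brownian motion, P(M_t ≥ a) = 2 · P(B_t ≥ a) for a ≥ 0. Since B_t ~ N(0, t), P(B_t ≥ 4.75) = 1 − Φ(4.75/√t) = 1 − Φ(4.75/√14.4) = 1 − Φ(1.2517). So
  P(M_{14.4} ≥ 4.75) = 2(1 − Φ(1.2517)) ≈ 0.2107.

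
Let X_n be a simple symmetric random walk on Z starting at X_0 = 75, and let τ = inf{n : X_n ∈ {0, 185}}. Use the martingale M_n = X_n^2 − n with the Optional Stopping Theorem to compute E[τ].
E[τ] = 8250

M_n = X_n^2 − n is a martingale (since E[X_{n+1}^2 | F_n] = X_n^2 + 1). By OST (τ has finite mean in a bounded region), E[M_τ] = E[M_0] = X_0^2 − 0 = 75^2 = 5625. Also E[M_τ] = E[X_τ^2] − E[τ]. The walk exits at 0 or 185, with P(hit 185 first) = 75/185, so E[X_τ^2] = 185^2 · 75/185 + 0 = 13875. Thus E[τ] = E[X_τ^2] − E[M_τ] = 13875 − 5625 = 8250 = 75(185 − 75) = 8250.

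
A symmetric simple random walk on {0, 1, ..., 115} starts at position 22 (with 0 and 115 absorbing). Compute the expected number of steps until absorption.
E[τ | X_0 = 22] = 2046

Let v_k = E[τ | X_0 = k]. Boundary: v_0 = v_115 = 0. Recurrence: v_k = 1 + (v_{k-1} + v_{k+1})/2 for 1 ≤ k ≤ 114. The particular solution to v_k − (v_{k-1} + v_{k+1})/2 = 1 is v_k = −k^2. Adding homogeneous solution A + B k and matching boundaries gives v_k = k (115 − k). Substituting k = 22: v_22 = 22 · 93 = 2046.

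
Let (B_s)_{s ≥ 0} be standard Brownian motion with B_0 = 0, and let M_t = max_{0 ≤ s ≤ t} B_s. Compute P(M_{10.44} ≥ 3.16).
P(M_{10.44} ≥ 3.16) = 2·P(B_{10.44} ≥ 3.16) = 2(1 − Φ(3.16/√10.44)) ≈ 0.3281

By the reflection principle for Brownian motion, P(M_t ≥ a) = 2 · P(B_t ≥ a) for a ≥ 0. Since B_t ~ N(0, t), P(B_t ≥ 3.16) = 1 − Φ(3.16/√t) = 1 − Φ(3.16/√10.44) = 1 − Φ(0.9780). So
  P(M_{10.44} ≥ 3.16) = 2(1 − Φ(0.9780)) ≈ 0.3281.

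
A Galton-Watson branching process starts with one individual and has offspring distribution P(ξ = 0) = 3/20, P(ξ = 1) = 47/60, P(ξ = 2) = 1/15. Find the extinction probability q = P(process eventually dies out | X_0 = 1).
q = 1

Mean offspring μ = 0·3/20 + 1·47/60 + 2·1/15 = 11/12 ≤ 1. For μ ≤ 1 with offspring not concentrated at 1, the Galton-Watson process goes extinct almost surely, so q = 1.
(Algebraic check: The pgf is f(s) = 3/20 + 47/60·s + 1/15·s². The extinction probability q is the smallest fixed point of f in [0, 1]. Setting s = f(s):
  1/15·s² + (47/60 − 1)·s + 3/20 = 0
  1/15·s² − (3/20 + 1/15)·s + 3/20 = 0
which factors as (s − 1)·(1/15·s − 3/20) = 0, giving roots s = 1 and s = (3/20)/(1/15) = 9/4. Since 9/4 ≥ 1, the smallest root in [0, 1] is s = 1.)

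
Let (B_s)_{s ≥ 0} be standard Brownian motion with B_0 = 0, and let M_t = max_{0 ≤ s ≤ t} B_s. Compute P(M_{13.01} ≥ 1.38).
P(M_{13.01} ≥ 1.38) = 2·P(B_{13.01} ≥ 1.38) = 2(1 − Φ(1.38/√13.01)) ≈ 0.7020

By the reflection principle for Brownian motion, P(M_t ≥ a) = 2 · P(B_t ≥ a) for a ≥ 0. Since B_t ~ N(0, t), P(B_t ≥ 1.38) = 1 − Φ(1.38/√t) = 1 − Φ(1.38/√13.01) = 1 − Φ(0.3826). So
  P(M_{13.01} ≥ 1.38) = 2(1 − Φ(0.3826)) ≈ 0.7020.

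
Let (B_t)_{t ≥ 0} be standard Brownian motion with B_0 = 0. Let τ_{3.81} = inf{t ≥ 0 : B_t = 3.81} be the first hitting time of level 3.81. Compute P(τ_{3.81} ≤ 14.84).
P(τ_{3.81} ≤ 14.84) = 2(1 − Φ(3.81/√14.84)) = 2(1 − Φ(0.9890)) ≈ 0.3227

By the reflection principle for standard BM, P(τ_b ≤ t) = 2 · P(B_t ≥ b). Since B_t ~ N(0, t), P(B_t ≥ 3.81) = 1 − Φ(3.81/√t) = 1 − Φ(3.81/√14.84) = 1 − Φ(0.9890) ≈ 0.16133. Doubling: P(τ_{3.81} ≤ 14.84) ≈ 2 · 0.16133 = 0.32266 ≈ 0.3227.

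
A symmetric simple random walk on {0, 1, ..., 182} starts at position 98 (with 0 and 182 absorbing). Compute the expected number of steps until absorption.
E[τ | X_0 = 98] = 8232

Let v_k = E[τ | X_0 = k]. Boundary: v_0 = v_182 = 0. Recurrence: v_k = 1 + (v_{k-1} + v_{k+1})/2 for 1 ≤ k ≤ 181. The particular solution to v_k − (v_{k-1} + v_{k+1})/2 = 1 is v_k = −k^2. Adding homogeneous solution A + B k and matching boundaries gives v_k = k (182 − k). Substituting k = 98: v_98 = 98 · 84 = 8232.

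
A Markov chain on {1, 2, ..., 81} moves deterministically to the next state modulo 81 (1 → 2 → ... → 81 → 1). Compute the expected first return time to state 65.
E[T_65 | X_0 = 65] = 81

The chain cycles deterministically, so starting at state 65 it returns in exactly 81 steps. Equivalently, the stationary distribution is uniform π_j = 1/81 for every state j, so by Kac's formula E[T_65] = 1/π_65 = 81.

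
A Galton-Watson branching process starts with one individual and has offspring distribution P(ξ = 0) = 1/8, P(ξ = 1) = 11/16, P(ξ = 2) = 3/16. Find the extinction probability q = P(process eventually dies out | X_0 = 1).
q = 2/3

The pgf is f(s) = 1/8 + 11/16·s + 3/16·s². The extinction probability q is the smallest fixed point of f in [0, 1]. Setting s = f(s):
  3/16·s² + (11/16 − 1)·s + 1/8 = 0
  3/16·s² − (1/8 + 3/16)·s + 1/8 = 0
which factors as (s − 1)·(3/16·s − 1/8) = 0, giving roots s = 1 and s = (1/8)/(3/16) = 2/3.
Mean offspring μ = 11/16 + 2·3/16 = 17/16 > 1 (supercritical), so q < 1. The extinction probability is the smaller root: q = (1/8)/(3/16) = 2/3.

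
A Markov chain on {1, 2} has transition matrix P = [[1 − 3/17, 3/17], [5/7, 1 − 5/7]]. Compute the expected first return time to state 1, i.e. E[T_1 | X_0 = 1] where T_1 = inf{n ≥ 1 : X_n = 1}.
E[T_1 | X_0 = 1] = 1/π_1 = 106/85

For an irreducible recurrent Markov chain with stationary distribution π, E[T_i | X_0 = i] = 1/π_i (Kac's formula). Here π_1 = (5/7)/(3/17 + 5/7) = (5/7)/(106/119) = 85/106, so E[T_1 | X_0 = 1] = 1/π_1 = (3/17 + 5/7)/(5/7) = (106/119)/(5/7) = 106/85.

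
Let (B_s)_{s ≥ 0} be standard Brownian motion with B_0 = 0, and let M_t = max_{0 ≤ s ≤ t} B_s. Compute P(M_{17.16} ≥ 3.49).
P(M_{17.16} ≥ 3.49) = 2·P(B_{17.16} ≥ 3.49) = 2(1 − Φ(3.49/√17.16)) ≈ 0.3995

By the reflection principle for Brownian motion, P(M_t ≥ a) = 2 · P(B_t ≥ a) for a ≥ 0. Since B_t ~ N(0, t), P(B_t ≥ 3.49) = 1 − Φ(3.49/√t) = 1 − Φ(3.49/√17.16) = 1 − Φ(0.8425). So
  P(M_{17.16} ≥ 3.49) = 2(1 − Φ(0.8425)) ≈ 0.3995.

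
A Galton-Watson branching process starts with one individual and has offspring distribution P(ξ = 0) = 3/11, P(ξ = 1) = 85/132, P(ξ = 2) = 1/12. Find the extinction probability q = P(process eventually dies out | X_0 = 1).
q = 1

Mean offspring μ = 0·3/11 + 1·85/132 + 2·1/12 = 107/132 ≤ 1. For μ ≤ 1 with offspring not concentrated at 1, the Galton-Watson process goes extinct almost surely, so q = 1.
(Algebraic check: The pgf is f(s) = 3/11 + 85/132·s + 1/12·s². The extinction probability q is the smallest fixed point of f in [0, 1]. Setting s = f(s):
  1/12·s² + (85/132 − 1)·s + 3/11 = 0
  1/12·s² − (3/11 + 1/12)·s + 3/11 = 0
which factors as (s − 1)·(1/12·s − 3/11) = 0, giving roots s = 1 and s = (3/11)/(1/12) = 36/11. Since 36/11 ≥ 1, the smallest root in [0, 1] is s = 1.)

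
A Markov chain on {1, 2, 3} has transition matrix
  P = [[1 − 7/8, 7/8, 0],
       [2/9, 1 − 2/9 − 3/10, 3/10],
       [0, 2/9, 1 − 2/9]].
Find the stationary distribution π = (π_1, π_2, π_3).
π = (320/3281, 1260/3281, 1701/3281)

This is a birth-death chain on three states, which satisfies detailed balance: π_1 · P_{12} = π_2 · P_{21} and π_2 · P_{23} = π_3 · P_{32}.
From π_1 · 7/8 = π_2 · 2/9: π_2/π_1 = (7/8)/(2/9) = 63/16.
From π_2 · 3/10 = π_3 · 2/9: π_3/π_2 = (3/10)/(2/9) = 27/20.
Take π_1 proportional to 1; then unnormalized π = (1, 63/16, 1701/320). Normalize by dividing by the sum 3281/320:
  π = (320/3281, 1260/3281, 1701/3281).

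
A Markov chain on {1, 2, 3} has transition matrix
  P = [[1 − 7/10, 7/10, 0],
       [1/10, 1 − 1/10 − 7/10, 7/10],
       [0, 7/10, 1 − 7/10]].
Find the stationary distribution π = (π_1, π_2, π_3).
π = (1/15, 7/15, 7/15)

This is a birth-death chain on three states, which satisfies detailed balance: π_1 · P_{12} = π_2 · P_{21} and π_2 · P_{23} = π_3 · P_{32}.
From π_1 · 7/10 = π_2 · 1/10: π_2/π_1 = (7/10)/(1/10) = 7.
From π_2 · 7/10 = π_3 · 7/10: π_3/π_2 = (7/10)/(7/10) = 1.
Take π_1 proportional to 1; then unnormalized π = (1, 7, 7). Normalize by dividing by the sum 15:
  π = (1/15, 7/15, 7/15).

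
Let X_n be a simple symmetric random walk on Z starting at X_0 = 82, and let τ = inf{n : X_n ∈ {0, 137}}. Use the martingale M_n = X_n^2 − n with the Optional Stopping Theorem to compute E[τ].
E[τ] = 4510

M_n = X_n^2 − n is a martingale (since E[X_{n+1}^2 | F_n] = X_n^2 + 1). By OST (τ has finite mean in a bounded region), E[M_τ] = E[M_0] = X_0^2 − 0 = 82^2 = 6724. Also E[M_τ] = E[X_τ^2] − E[τ]. The walk exits at 0 or 137, with P(hit 137 first) = 82/137, so E[X_τ^2] = 137^2 · 82/137 + 0 = 11234. Thus E[τ] = E[X_τ^2] − E[M_τ] = 11234 − 6724 = 4510 = 82(137 − 82) = 4510.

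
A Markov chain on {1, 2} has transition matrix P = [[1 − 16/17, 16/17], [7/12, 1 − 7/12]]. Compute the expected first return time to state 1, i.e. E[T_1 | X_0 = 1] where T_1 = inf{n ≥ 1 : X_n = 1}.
E[T_1 | X_0 = 1] = 1/π_1 = 311/119

For an irreducible recurrent Markov chain with stationary distribution π, E[T_i | X_0 = i] = 1/π_i (Kac's formula). Here π_1 = (7/12)/(16/17 + 7/12) = (7/12)/(311/204) = 119/311, so E[T_1 | X_0 = 1] = 1/π_1 = (16/17 + 7/12)/(7/12) = (311/204)/(7/12) = 311/119.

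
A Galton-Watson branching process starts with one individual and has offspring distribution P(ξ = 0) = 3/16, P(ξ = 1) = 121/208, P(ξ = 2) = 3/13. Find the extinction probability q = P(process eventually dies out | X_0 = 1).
q = 13/16

The pgf is f(s) = 3/16 + 121/208·s + 3/13·s². The extinction probability q is the smallest fixed point of f in [0, 1]. Setting s = f(s):
  3/13·s² + (121/208 − 1)·s + 3/16 = 0
  3/13·s² − (3/16 + 3/13)·s + 3/16 = 0
which factors as (s − 1)·(3/13·s − 3/16) = 0, giving roots s = 1 and s = (3/16)/(3/13) = 13/16.
Mean offspring μ = 121/208 + 2·3/13 = 217/208 > 1 (supercritical), so q < 1. The extinction probability is the smaller root: q = (3/16)/(3/13) = 13/16.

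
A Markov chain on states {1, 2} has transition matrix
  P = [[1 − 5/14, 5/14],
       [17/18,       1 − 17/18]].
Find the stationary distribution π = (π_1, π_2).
π_1 = 119/164, π_2 = 45/164

Solve πP = π with π_1 + π_2 = 1. From πP = π: π_1 · (1 − 5/14) + π_2 · 17/18 = π_1 ⇒ π_2 · 17/18 = π_1 · 5/14 ⇒ π_2/π_1 = (5/14)/(17/18) = 45/119. Together with π_1 + π_2 = 1:
  π_1 = (17/18)/(5/14 + 17/18) = (17/18)/(82/63) = 119/164,
  π_2 = (5/14)/(5/14 + 17/18) = (5/14)/(82/63) = 45/164.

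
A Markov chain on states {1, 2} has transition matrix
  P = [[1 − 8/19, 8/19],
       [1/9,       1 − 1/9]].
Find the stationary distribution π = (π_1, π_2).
π_1 = 19/91, π_2 = 72/91

Solve πP = π with π_1 + π_2 = 1. From πP = π: π_1 · (1 − 8/19) + π_2 · 1/9 = π_1 ⇒ π_2 · 1/9 = π_1 · 8/19 ⇒ π_2/π_1 = (8/19)/(1/9) = 72/19. Together with π_1 + π_2 = 1:
  π_1 = (1/9)/(8/19 + 1/9) = (1/9)/(91/171) = 19/91,
  π_2 = (8/19)/(8/19 + 1/9) = (8/19)/(91/171) = 72/91.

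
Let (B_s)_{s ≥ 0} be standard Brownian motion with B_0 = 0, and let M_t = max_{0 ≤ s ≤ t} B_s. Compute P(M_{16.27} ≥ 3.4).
P(M_{16.27} ≥ 3.4) = 2·P(B_{16.27} ≥ 3.4) = 2(1 − Φ(3.4/√16.27)) ≈ 0.3993

By the reflection principle for Brownian motion, P(M_t ≥ a) = 2 · P(B_t ≥ a) for a ≥ 0. Since B_t ~ N(0, t), P(B_t ≥ 3.4) = 1 − Φ(3.4/√t) = 1 − Φ(3.4/√16.27) = 1 − Φ(0.8429). So
  P(M_{16.27} ≥ 3.4) = 2(1 − Φ(0.8429)) ≈ 0.3993.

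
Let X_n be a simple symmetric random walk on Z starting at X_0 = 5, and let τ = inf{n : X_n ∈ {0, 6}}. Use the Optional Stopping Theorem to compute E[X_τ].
E[X_τ] = 5

X_n is a martingale and τ is a bounded-mean stopping time (indeed τ is finite a.s. with bounded expectation since the walk is in a bounded region). By the OST, E[X_τ] = E[X_0] = 5. Equivalently: E[X_τ] = 6 · P(hit 6 first) + 0 · P(hit 0 first) = 6 · (5/6) = 5.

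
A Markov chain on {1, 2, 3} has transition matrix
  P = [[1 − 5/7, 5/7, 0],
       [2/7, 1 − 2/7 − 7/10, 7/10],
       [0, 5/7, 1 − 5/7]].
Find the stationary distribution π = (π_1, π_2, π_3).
π = (20/119, 50/119, 7/17)

This is a birth-death chain on three states, which satisfies detailed balance: π_1 · P_{12} = π_2 · P_{21} and π_2 · P_{23} = π_3 · P_{32}.
From π_1 · 5/7 = π_2 · 2/7: π_2/π_1 = (5/7)/(2/7) = 5/2.
From π_2 · 7/10 = π_3 · 5/7: π_3/π_2 = (7/10)/(5/7) = 49/50.
Take π_1 proportional to 1; then unnormalized π = (1, 5/2, 49/20). Normalize by dividing by the sum 119/20:
  π = (20/119, 50/119, 7/17).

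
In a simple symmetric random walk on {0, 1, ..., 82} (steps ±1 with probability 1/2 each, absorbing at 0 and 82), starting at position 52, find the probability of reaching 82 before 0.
P(hit 82 before 0) = 52/82 = 26/41

Let u_k = P(hit 82 before 0 | start at k). Then u_0 = 0, u_82 = 1, and u_k = u_{k-1}/2 + u_{k+1}/2 for 1 ≤ k ≤ 81. This harmonic recurrence is solved by u_k = k/82, giving u_52 = 52/82 = 26/41.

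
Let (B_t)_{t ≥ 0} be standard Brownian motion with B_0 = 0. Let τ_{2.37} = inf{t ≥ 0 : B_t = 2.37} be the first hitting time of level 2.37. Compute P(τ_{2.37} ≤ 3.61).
P(τ_{2.37} ≤ 3.61) = 2(1 − Φ(2.37/√3.61)) = 2(1 − Φ(1.2474)) ≈ 0.2123

By the reflection principle for standard BM, P(τ_b ≤ t) = 2 · P(B_t ≥ b). Since B_t ~ N(0, t), P(B_t ≥ 2.37) = 1 − Φ(2.37/√t) = 1 − Φ(2.37/√3.61) = 1 − Φ(1.2474) ≈ 0.10613. Doubling: P(τ_{2.37} ≤ 3.61) ≈ 2 · 0.10613 = 0.21226 ≈ 0.2123.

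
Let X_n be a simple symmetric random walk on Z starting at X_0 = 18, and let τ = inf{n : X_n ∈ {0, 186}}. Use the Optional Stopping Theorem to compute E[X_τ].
E[X_τ] = 18

X_n is a martingale and τ is a bounded-mean stopping time (indeed τ is finite a.s. with bounded expectation since the walk is in a bounded region). By the OST, E[X_τ] = E[X_0] = 18. Equivalently: E[X_τ] = 186 · P(hit 186 first) + 0 · P(hit 0 first) = 186 · (18/186) = 18.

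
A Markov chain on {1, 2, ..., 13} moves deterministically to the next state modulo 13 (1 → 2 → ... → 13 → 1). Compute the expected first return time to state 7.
E[T_7 | X_0 = 7] = 13

The chain cycles deterministically, so starting at state 7 it returns in exactly 13 steps. Equivalently, the stationary distribution is uniform π_j = 1/13 for every state j, so by Kac's formula E[T_7] = 1/π_7 = 13.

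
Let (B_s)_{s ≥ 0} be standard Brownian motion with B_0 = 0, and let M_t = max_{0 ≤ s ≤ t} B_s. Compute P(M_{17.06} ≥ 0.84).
P(M_{17.06} ≥ 0.84) = 2·P(B_{17.06} ≥ 0.84) = 2(1 − Φ(0.84/√17.06)) ≈ 0.8388

By the reflection principle for Brownian motion, P(M_t ≥ a) = 2 · P(B_t ≥ a) for a ≥ 0. Since B_t ~ N(0, t), P(B_t ≥ 0.84) = 1 − Φ(0.84/√t) = 1 − Φ(0.84/√17.06) = 1 − Φ(0.2034). So
  P(M_{17.06} ≥ 0.84) = 2(1 − Φ(0.2034)) ≈ 0.8388.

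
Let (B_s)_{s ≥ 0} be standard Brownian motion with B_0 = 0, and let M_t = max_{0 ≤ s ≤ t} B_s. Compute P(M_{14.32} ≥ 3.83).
P(M_{14.32} ≥ 3.83) = 2·P(B_{14.32} ≥ 3.83) = 2(1 − Φ(3.83/√14.32)) ≈ 0.3115

By the reflection principle for Brownian motion, P(M_t ≥ a) = 2 · P(B_t ≥ a) for a ≥ 0. Since B_t ~ N(0, t), P(B_t ≥ 3.83) = 1 − Φ(3.83/√t) = 1 − Φ(3.83/√14.32) = 1 − Φ(1.0121). So
  P(M_{14.32} ≥ 3.83) = 2(1 − Φ(1.0121)) ≈ 0.3115.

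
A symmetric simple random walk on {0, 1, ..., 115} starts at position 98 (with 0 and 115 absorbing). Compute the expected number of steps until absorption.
E[τ | X_0 = 98] = 1666

Let v_k = E[τ | X_0 = k]. Boundary: v_0 = v_115 = 0. Recurrence: v_k = 1 + (v_{k-1} + v_{k+1})/2 for 1 ≤ k ≤ 114. The particular solution to v_k − (v_{k-1} + v_{k+1})/2 = 1 is v_k = −k^2. Adding homogeneous solution A + B k and matching boundaries gives v_k = k (115 − k). Substituting k = 98: v_98 = 98 · 17 = 1666.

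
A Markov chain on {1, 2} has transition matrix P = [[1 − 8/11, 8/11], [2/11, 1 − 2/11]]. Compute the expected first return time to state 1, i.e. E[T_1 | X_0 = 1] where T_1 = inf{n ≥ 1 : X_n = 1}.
E[T_1 | X_0 = 1] = 1/π_1 = 5

For an irreducible recurrent Markov chain with stationary distribution π, E[T_i | X_0 = i] = 1/π_i (Kac's formula). Here π_1 = (2/11)/(8/11 + 2/11) = (2/11)/(10/11) = 1/5, so E[T_1 | X_0 = 1] = 1/π_1 = (8/11 + 2/11)/(2/11) = (10/11)/(2/11) = 5.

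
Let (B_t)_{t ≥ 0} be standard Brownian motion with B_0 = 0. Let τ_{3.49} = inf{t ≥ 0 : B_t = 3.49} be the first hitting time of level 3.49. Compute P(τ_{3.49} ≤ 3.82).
P(τ_{3.49} ≤ 3.82) = 2(1 − Φ(3.49/√3.82)) = 2(1 − Φ(1.7856)) ≈ 0.0742

By the reflection principle for standard BM, P(τ_b ≤ t) = 2 · P(B_t ≥ b). Since B_t ~ N(0, t), P(B_t ≥ 3.49) = 1 − Φ(3.49/√t) = 1 − Φ(3.49/√3.82) = 1 − Φ(1.7856) ≈ 0.03708. Doubling: P(τ_{3.49} ≤ 3.82) ≈ 2 · 0.03708 = 0.07416 ≈ 0.0742.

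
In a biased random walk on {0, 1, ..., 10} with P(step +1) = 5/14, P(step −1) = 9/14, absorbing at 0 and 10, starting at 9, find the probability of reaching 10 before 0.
P(hit 10 before 0) = (1 − (9/5)^9) / (1 − (9/5)^10) = 481834205/869254694

Let u_k denote P(reach 10 before 0 | start at k). Boundary: u_0 = 0, u_10 = 1. Recurrence: u_k = 5/14·u_{k+1} + 9/14·u_{k-1} for 1 ≤ k ≤ 9. Try u_k = A + B·r^k with r = q/p = (9/14)/(5/14) = 9/5. Substitution satisfies the recurrence; boundary conditions give:
  u_k = (1 − r^k) / (1 − r^N) = (1 − (9/5)^9) / (1 − (9/5)^10) = 481834205/869254694.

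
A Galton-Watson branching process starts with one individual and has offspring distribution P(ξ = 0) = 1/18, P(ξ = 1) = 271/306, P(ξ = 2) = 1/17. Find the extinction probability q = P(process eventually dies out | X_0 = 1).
q = 17/18

The pgf is f(s) = 1/18 + 271/306·s + 1/17·s². The extinction probability q is the smallest fixed point of f in [0, 1]. Setting s = f(s):
  1/17·s² + (271/306 − 1)·s + 1/18 = 0
  1/17·s² − (1/18 + 1/17)·s + 1/18 = 0
which factors as (s − 1)·(1/17·s − 1/18) = 0, giving roots s = 1 and s = (1/18)/(1/17) = 17/18.
Mean offspring μ = 271/306 + 2·1/17 = 307/306 > 1 (supercritical), so q < 1. The extinction probability is the smaller root: q = (1/18)/(1/17) = 17/18.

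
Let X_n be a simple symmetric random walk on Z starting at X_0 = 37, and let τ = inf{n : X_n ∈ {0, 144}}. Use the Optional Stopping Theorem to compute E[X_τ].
E[X_τ] = 37

X_n is a martingale and τ is a bounded-mean stopping time (indeed τ is finite a.s. with bounded expectation since the walk is in a bounded region). By the OST, E[X_τ] = E[X_0] = 37. Equivalently: E[X_τ] = 144 · P(hit 144 first) + 0 · P(hit 0 first) = 144 · (37/144) = 37.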